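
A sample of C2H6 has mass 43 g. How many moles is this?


M(C2H6) = 30.07 g/mol
n = mass/M = 43/30.07 = 1.43 mol

1.43 mol


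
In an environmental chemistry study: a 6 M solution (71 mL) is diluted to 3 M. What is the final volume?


C1V1 = C2V2
6 × 71 = 3 × V2
V2 = 426/3 = 142.0 mL

142.0 mL


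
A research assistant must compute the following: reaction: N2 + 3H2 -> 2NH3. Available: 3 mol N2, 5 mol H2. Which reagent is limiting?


Mole ratio available / coefficient:
  N2: 3/1 = 3.000
  H2: 5/3 = 1.667
Smaller ratio is limiting.

H2


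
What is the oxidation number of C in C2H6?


2x + 6(+1) = 0, so x = -3
Oxidation number: -3

-3


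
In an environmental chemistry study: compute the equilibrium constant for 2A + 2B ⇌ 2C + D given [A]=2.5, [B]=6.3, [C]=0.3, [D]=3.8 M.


Kc = [C]^2[D]/([A]^2[B]^2)
= (0.3^2 × 3.8^1)/(2.5^2 × 6.3^2)
= 0.342/248.0625
= 0.001379

0.001379


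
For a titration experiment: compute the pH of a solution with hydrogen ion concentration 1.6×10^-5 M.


pH = -log10([H+]) = -log10(1.6×10^-5)
= 5 - log10(1.6)
= 5 - 0.2
= 4.8

4.8


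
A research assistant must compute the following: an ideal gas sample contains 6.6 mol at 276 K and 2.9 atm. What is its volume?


PV = nRT  (R = 0.08206 L·atm/(mol·K))
V = nRT/P = 6.6×0.08206×276/2.9
= 51.545 L

51.545 L


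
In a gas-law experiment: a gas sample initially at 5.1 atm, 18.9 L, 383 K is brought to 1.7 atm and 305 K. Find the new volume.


P1V1/T1 = P2V2/T2
V2 = P1V1T2/(T1P2)
= 5.1×18.9×305/(383×1.7)
= 45.153 L

45.153 L


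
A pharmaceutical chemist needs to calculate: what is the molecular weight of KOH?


M(KOH) = 1×39.1 + 1×16.0 + 1×1.008
= 39.1 + 16.0 + 1.01
= 56.11 g/mol

56.11 g/mol


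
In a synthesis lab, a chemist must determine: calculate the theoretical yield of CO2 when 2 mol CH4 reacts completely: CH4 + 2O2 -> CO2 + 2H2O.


Mole ratio CO2:CH4 = 1:1
n(CO2) = 2 × 1/1 = 2.000 mol
mass = 2.000 × 44.01 = 88.02 g

88.02 g


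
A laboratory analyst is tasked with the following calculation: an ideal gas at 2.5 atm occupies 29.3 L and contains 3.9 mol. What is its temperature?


PV = nRT  (R = 0.08206 L·atm/(mol·K))
T = PV/(nR) = 2.5×29.3/(3.9×0.08206)
= 73.25/0.320034
= 228.88 K

228.88 K


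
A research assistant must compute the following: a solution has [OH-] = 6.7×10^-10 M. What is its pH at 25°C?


pOH = -log10([OH-]) = -log10(6.7×10^-10)
= 10 - log10(6.7) = 9.17
pH = 14 - pOH = 14 - 9.17 = 4.83

4.83


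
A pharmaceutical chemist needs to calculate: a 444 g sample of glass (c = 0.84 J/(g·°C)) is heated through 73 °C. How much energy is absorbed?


q = mcΔT = 444 × 0.84 × 73
= 27226.08 J

27226.08 J


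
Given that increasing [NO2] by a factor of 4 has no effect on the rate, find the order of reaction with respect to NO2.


rate ∝ [NO2]^n
rate ∝ [NO2]^0
Order in NO2: 0

0


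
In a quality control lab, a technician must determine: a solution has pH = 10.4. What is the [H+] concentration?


[H+] = 10^(-pH) = 10^(-10.4)
= 3.98×10^-11 M

3.98×10^-11 M


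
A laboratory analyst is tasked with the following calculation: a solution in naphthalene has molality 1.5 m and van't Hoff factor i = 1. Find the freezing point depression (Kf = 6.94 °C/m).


ΔTf = Kf × m × i
= 6.94 × 1.5 × 1
= 10.41 °C

10.41 °C


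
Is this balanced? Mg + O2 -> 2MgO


Equation: Mg + O2 -> 2MgO
Check atoms: Mg: 1≠2, O: 2=2
Not balanced

No, not balanced


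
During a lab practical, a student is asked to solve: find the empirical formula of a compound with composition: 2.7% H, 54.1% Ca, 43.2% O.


Assume 100 g sample. Moles of each element:
  H: 2.7/1.008 = 2.679 mol
  Ca: 54.1/40.08 = 1.35 mol
  O: 43.2/16.0 = 2.7 mol
Divide by smallest (1.35):
  H: 2.679/1.35 = 1.98
  Ca: 1.35/1.35 = 1.0
  O: 2.7/1.35 = 2.0
Empirical formula: CaO2H2

CaO2H2


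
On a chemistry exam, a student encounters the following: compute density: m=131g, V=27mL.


ρ = mass/volume
= 131/27
= 4.852 g/mL

4.852 g/mL


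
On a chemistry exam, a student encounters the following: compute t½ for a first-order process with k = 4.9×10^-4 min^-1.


t½ = ln2/k = 0.693147/(4.9×10^-4 min^-1)
= 1415 min

1415 min


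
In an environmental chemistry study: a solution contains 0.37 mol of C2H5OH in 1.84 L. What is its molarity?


M = n/V = 0.37/1.84 = 0.201 mol/L

0.201 M


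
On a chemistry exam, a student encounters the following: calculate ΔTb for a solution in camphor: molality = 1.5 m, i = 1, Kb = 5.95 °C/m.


ΔTb = Kb × m × i
= 5.95 × 1.5 × 1
= 8.925 °C

8.925 °C


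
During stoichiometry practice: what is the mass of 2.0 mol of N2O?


M(N2O) = 44.02 g/mol
mass = n × M = 2.0 × 44.02 = 88.04 g

88.04 g


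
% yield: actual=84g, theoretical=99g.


% yield = actual/theoretical × 100
= 84/99 × 100
= 84.85%

84.85%


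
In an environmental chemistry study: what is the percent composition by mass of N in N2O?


M(N2O) = 2×14.01 + 1×16.0 = 44.02 g/mol
Mass of N = 2 × 14.01 = 28.02 g/mol
% N = 28.02/44.02 × 100 = 63.65%

63.65%


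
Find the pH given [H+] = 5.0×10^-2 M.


pH = -log10([H+]) = -log10(5.0×10^-2)
= 2 - log10(5.0)
= 2 - 0.7
= 1.3

1.3


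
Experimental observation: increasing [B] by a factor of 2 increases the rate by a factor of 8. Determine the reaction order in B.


rate ∝ [B]^n
2^n = 8 → n = 3
Order in B: 3

3


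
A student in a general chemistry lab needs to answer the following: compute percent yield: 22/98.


% yield = actual/theoretical × 100
= 22/98 × 100
= 22.45%

22.45%


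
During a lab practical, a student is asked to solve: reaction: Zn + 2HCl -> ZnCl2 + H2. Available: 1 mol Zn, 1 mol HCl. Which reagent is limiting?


Mole ratio available / coefficient:
  Zn: 1/1 = 1.000
  HCl: 1/2 = 0.500
Smaller ratio is limiting.

HCl


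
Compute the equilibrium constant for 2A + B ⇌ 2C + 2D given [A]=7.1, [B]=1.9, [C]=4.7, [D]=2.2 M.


Kc = [C]^2[D]^2/([A]^2[B])
= (4.7^2 × 2.2^2)/(7.1^2 × 1.9^1)
= 106.9156/95.779
= 1.116

1.116


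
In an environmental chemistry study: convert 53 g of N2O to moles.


M(N2O) = 44.02 g/mol
n = mass/M = 53/44.02 = 1.204 mol

1.204 mol


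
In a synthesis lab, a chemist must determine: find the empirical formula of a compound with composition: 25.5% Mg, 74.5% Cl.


Assume 100 g sample. Moles of each element:
  Mg: 25.5/24.31 = 1.049 mol
  Cl: 74.5/35.45 = 2.102 mol
Divide by smallest (1.049):
  Mg: 1.049/1.049 = 1.0
  Cl: 2.102/1.049 = 2.0
Empirical formula: MgCl2

MgCl2


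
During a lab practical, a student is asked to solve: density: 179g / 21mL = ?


ρ = mass/volume
= 179/21
= 8.524 g/mL

8.524 g/mL


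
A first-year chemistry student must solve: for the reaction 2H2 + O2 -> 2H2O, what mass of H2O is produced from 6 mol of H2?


Mole ratio H2O:H2 = 2:2
n(H2O) = 6 × 2/2 = 6.000 mol
mass = 6.000 × 18.02 = 108.12 g

108.12 g


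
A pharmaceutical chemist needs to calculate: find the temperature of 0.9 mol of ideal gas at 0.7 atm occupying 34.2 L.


PV = nRT  (R = 0.08206 L·atm/(mol·K))
T = PV/(nR) = 0.7×34.2/(0.9×0.08206)
= 23.94/0.073854
= 324.15 K

324.15 K


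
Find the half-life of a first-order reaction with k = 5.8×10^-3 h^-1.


t½ = ln2/k = 0.693147/(5.8×10^-3 h^-1)
= 119.5 h

119.5 h


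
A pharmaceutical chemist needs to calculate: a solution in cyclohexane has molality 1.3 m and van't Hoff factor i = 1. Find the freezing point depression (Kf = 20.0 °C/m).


ΔTf = Kf × m × i
= 20.0 × 1.3 × 1
= 26.0 °C

26.0 °C


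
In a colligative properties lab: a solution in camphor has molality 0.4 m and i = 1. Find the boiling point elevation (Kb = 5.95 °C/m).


ΔTb = Kb × m × i
= 5.95 × 0.4 × 1
= 2.38 °C

2.38 °C


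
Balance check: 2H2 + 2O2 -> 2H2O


Equation: 2H2 + 2O2 -> 2H2O
Check atoms: H: 4=4, O: 4≠2
Not balanced

No, not balanced


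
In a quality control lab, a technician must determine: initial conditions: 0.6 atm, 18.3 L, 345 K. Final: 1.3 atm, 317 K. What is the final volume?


P1V1/T1 = P2V2/T2
V2 = P1V1T2/(T1P2)
= 0.6×18.3×317/(345×1.3)
= 7.761 L

7.761 L


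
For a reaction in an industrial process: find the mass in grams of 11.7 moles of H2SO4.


M(H2SO4) = 98.09 g/mol
mass = n × M = 11.7 × 98.09 = 1147.65 g

1147.65 g


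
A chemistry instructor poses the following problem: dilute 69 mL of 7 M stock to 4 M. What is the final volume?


C1V1 = C2V2
7 × 69 = 4 × V2
V2 = 483/4 = 120.75 mL

120.75 mL


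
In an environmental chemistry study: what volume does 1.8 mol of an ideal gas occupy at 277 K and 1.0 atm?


PV = nRT  (R = 0.08206 L·atm/(mol·K))
V = nRT/P = 1.8×0.08206×277/1.0
= 40.915 L

40.915 L


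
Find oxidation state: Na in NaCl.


Group 1 metal: +1
Oxidation number: +1

+1


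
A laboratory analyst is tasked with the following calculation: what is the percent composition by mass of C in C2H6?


M(C2H6) = 2×12.01 + 6×1.008 = 30.068 g/mol
Mass of C = 2 × 12.01 = 24.02 g/mol
% C = 24.02/30.068 × 100 = 79.89%

79.89%


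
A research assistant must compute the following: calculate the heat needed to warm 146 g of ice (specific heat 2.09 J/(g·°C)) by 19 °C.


q = mcΔT = 146 × 2.09 × 19
= 5797.66 J

5797.66 J


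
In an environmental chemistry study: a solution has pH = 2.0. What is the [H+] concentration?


[H+] = 10^(-pH) = 10^(-2.0)
= 1.0×10^-2 M

1.0×10^-2 M


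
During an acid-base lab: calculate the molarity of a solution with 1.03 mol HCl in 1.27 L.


M = n/V = 1.03/1.27 = 0.811 mol/L

0.811 M


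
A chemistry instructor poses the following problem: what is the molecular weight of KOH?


M(KOH) = 1×39.1 + 1×16.0 + 1×1.008
= 39.1 + 16.0 + 1.01
= 56.11 g/mol

56.11 g/mol


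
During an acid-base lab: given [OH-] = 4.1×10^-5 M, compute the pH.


pOH = -log10([OH-]) = -log10(4.1×10^-5)
= 5 - log10(4.1) = 4.39
pH = 14 - pOH = 14 - 4.39 = 9.61

9.61


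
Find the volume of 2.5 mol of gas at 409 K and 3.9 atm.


PV = nRT  (R = 0.08206 L·atm/(mol·K))
V = nRT/P = 2.5×0.08206×409/3.9
= 21.514 L

21.514 L


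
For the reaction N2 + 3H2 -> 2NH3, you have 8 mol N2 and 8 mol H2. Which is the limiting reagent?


Mole ratio available / coefficient:
  N2: 8/1 = 8.000
  H2: 8/3 = 2.667
Smaller ratio is limiting.

H2


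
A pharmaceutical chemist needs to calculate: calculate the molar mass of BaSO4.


M(BaSO4) = 1×137.33 + 1×32.07 + 4×16.0
= 137.33 + 32.07 + 64.0
= 233.4 g/mol

233.4 g/mol


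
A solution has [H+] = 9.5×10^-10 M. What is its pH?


pH = -log10([H+]) = -log10(9.5×10^-10)
= 10 - log10(9.5)
= 10 - 0.98
= 9.02

9.02


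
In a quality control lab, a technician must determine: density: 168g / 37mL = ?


ρ = mass/volume
= 168/37
= 4.541 g/mL

4.541 g/mL


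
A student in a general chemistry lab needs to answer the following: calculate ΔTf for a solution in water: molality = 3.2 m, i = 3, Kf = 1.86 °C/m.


ΔTf = Kf × m × i
= 1.86 × 3.2 × 3
= 17.856 °C

17.856 °C


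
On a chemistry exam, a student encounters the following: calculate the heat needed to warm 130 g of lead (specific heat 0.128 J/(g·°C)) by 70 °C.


q = mcΔT = 130 × 0.128 × 70
= 1164.80 J

1164.80 J


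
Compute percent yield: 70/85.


% yield = actual/theoretical × 100
= 70/85 × 100
= 82.35%

82.35%


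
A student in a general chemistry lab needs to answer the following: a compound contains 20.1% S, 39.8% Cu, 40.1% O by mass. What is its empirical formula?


Assume 100 g sample. Moles of each element:
  S: 20.1/32.07 = 0.627 mol
  Cu: 39.8/63.55 = 0.626 mol
  O: 40.1/16.0 = 2.506 mol
Divide by smallest (0.626):
  S: 0.627/0.626 = 1.0
  Cu: 0.626/0.626 = 1.0
  O: 2.506/0.626 = 4.0
Empirical formula: CuSO4

CuSO4


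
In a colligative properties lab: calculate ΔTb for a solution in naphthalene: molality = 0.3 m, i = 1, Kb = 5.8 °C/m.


ΔTb = Kb × m × i
= 5.8 × 0.3 × 1
= 1.74 °C

1.74 °C


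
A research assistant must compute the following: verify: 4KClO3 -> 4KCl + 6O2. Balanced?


Equation: 4KClO3 -> 4KCl + 6O2
Check atoms: Cl: 4=4, K: 4=4, O: 12=12
Balanced

Yes, balanced


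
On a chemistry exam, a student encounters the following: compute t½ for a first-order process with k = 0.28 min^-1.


t½ = ln2/k = 0.693147/(0.28 min^-1)
= 2.476 min

2.476 min


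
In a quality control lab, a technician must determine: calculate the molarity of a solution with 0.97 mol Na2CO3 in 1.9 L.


M = n/V = 0.97/1.9 = 0.511 mol/L

0.511 M


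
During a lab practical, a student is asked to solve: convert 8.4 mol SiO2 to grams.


M(SiO2) = 60.09 g/mol
mass = n × M = 8.4 × 60.09 = 504.76 g

504.76 g


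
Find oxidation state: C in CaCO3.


(+2) + x + 3(-2) = 0, so x = +4
Oxidation number: +4

+4


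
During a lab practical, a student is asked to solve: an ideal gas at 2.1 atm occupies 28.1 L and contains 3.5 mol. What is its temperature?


PV = nRT  (R = 0.08206 L·atm/(mol·K))
T = PV/(nR) = 2.1×28.1/(3.5×0.08206)
= 59.01/0.287210
= 205.46 K

205.46 K


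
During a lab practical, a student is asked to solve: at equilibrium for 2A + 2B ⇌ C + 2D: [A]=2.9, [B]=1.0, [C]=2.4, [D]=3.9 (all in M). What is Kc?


Kc = [C][D]^2/([A]^2[B]^2)
= (2.4^1 × 3.9^2)/(2.9^2 × 1.0^2)
= 36.504/8.41
= 4.341

4.341


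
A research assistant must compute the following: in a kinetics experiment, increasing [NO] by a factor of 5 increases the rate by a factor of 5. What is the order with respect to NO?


rate ∝ [NO]^n
5^n = 5 → n = 1
Order in NO: 1

1


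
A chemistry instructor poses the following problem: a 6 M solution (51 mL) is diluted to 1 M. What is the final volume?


C1V1 = C2V2
6 × 51 = 1 × V2
V2 = 306/1 = 306.0 mL

306.0 mL


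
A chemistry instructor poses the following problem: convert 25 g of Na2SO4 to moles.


M(Na2SO4) = 142.05 g/mol
n = mass/M = 25/142.05 = 0.176 mol

0.176 mol


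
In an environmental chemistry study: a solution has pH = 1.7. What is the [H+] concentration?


[H+] = 10^(-pH) = 10^(-1.7)
= 2.0×10^-2 M

2.0×10^-2 M


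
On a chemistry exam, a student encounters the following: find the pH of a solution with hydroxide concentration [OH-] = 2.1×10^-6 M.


pOH = -log10([OH-]) = -log10(2.1×10^-6)
= 6 - log10(2.1) = 5.68
pH = 14 - pOH = 14 - 5.68 = 8.32

8.32


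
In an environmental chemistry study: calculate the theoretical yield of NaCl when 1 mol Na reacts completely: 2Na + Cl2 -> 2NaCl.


Mole ratio NaCl:Na = 2:2
n(NaCl) = 1 × 2/2 = 1.000 mol
mass = 1.000 × 58.44 = 58.44 g

58.44 g


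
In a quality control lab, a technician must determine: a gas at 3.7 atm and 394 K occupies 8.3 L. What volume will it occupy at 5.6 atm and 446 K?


P1V1/T1 = P2V2/T2
V2 = P1V1T2/(T1P2)
= 3.7×8.3×446/(394×5.6)
= 6.208 L

6.208 L


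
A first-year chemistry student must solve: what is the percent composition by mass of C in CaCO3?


M(CaCO3) = 1×40.08 + 1×12.01 + 3×16.0 = 100.09 g/mol
Mass of C = 1 × 12.01 = 12.01 g/mol
% C = 12.01/100.09 × 100 = 12.00%

12.00%


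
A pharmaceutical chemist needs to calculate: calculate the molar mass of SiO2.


M(SiO2) = 1×28.09 + 2×16.0
= 28.09 + 32.0
= 60.09 g/mol

60.09 g/mol


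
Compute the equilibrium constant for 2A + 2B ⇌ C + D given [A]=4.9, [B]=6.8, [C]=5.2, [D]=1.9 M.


Kc = [C][D]/([A]^2[B]^2)
= (5.2^1 × 1.9^1)/(4.9^2 × 6.8^2)
= 9.88/1110.2224
= 0.008899

0.008899


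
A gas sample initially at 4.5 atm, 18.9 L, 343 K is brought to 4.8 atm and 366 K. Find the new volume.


P1V1/T1 = P2V2/T2
V2 = P1V1T2/(T1P2)
= 4.5×18.9×366/(343×4.8)
= 18.907 L

18.907 L


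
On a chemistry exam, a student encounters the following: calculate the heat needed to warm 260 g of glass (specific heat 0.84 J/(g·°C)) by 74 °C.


q = mcΔT = 260 × 0.84 × 74
= 16161.60 J

16161.60 J


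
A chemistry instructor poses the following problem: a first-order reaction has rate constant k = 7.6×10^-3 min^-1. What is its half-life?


t½ = ln2/k = 0.693147/(7.6×10^-3 min^-1)
= 91.20 min

91.20 min


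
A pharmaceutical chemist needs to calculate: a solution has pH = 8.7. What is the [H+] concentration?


[H+] = 10^(-pH) = 10^(-8.7)
= 2.0×10^-9 M

2.0×10^-9 M


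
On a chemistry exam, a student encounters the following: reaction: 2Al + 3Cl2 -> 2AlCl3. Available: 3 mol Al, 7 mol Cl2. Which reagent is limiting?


Mole ratio available / coefficient:
  Al: 3/2 = 1.500
  Cl2: 7/3 = 2.333
Smaller ratio is limiting.

Al


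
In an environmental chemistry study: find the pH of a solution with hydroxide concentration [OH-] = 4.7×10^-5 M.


pOH = -log10([OH-]) = -log10(4.7×10^-5)
= 5 - log10(4.7) = 4.33
pH = 14 - pOH = 14 - 4.33 = 9.67

9.67


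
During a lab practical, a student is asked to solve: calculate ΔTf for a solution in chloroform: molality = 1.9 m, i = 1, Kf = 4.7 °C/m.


ΔTf = Kf × m × i
= 4.7 × 1.9 × 1
= 8.93 °C

8.93 °C


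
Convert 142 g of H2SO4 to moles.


M(H2SO4) = 98.09 g/mol
n = mass/M = 142/98.09 = 1.4477 mol

1.4477 mol


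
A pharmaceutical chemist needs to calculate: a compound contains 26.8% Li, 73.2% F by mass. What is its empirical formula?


Assume 100 g sample. Moles of each element:
  Li: 26.8/6.94 = 3.862 mol
  F: 73.2/19.0 = 3.853 mol
Divide by smallest (3.853):
  Li: 3.862/3.853 = 1.0
  F: 3.853/3.853 = 1.0
Empirical formula: LiF

LiF


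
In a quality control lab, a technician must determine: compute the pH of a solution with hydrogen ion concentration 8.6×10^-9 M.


pH = -log10([H+]) = -log10(8.6×10^-9)
= 9 - log10(8.6)
= 9 - 0.93
= 8.07

8.07


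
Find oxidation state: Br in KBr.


halide: -1
Oxidation number: -1

-1


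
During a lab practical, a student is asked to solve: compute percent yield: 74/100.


% yield = actual/theoretical × 100
= 74/100 × 100
= 74.0%

74.0%


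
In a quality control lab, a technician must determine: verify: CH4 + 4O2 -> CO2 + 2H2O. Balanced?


Equation: CH4 + 4O2 -> CO2 + 2H2O
Check atoms: C: 1=1, H: 4=4, O: 8≠4
Not balanced

No, not balanced


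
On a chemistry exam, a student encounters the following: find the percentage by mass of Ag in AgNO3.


M(AgNO3) = 1×107.87 + 1×14.01 + 3×16.0 = 169.88 g/mol
Mass of Ag = 1 × 107.87 = 107.87 g/mol
% Ag = 107.87/169.88 × 100 = 63.50%

63.50%


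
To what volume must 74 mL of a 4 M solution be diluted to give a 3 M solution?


C1V1 = C2V2
4 × 74 = 3 × V2
V2 = 296/3 = 98.67 mL

98.67 mL


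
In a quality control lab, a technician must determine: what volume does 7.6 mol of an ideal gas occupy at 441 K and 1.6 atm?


PV = nRT  (R = 0.08206 L·atm/(mol·K))
V = nRT/P = 7.6×0.08206×441/1.6
= 171.895 L

171.895 L


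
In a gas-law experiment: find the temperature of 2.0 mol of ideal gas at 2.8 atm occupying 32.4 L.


PV = nRT  (R = 0.08206 L·atm/(mol·K))
T = PV/(nR) = 2.8×32.4/(2.0×0.08206)
= 90.72/0.164120
= 552.77 K

552.77 K


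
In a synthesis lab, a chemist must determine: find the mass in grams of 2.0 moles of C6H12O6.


M(C6H12O6) = 180.16 g/mol
mass = n × M = 2.0 × 180.16 = 360.32 g

360.32 g


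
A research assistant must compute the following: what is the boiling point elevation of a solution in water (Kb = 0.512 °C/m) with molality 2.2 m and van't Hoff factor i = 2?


ΔTb = Kb × m × i
= 0.512 × 2.2 × 2
= 2.2528 °C

2.2528 °C


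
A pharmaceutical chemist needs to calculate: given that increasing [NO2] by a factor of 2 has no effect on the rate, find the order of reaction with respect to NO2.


rate ∝ [NO2]^n
rate ∝ [NO2]^0
Order in NO2: 0

0


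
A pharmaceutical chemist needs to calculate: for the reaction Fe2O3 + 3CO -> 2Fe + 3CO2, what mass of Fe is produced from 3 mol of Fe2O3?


Mole ratio Fe:Fe2O3 = 2:1
n(Fe) = 3 × 2/1 = 6.000 mol
mass = 6.000 × 55.85 = 335.1 g

335.1 g


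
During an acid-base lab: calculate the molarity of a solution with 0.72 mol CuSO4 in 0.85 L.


M = n/V = 0.72/0.85 = 0.847 mol/L

0.847 M


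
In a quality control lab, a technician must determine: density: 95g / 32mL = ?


ρ = mass/volume
= 95/32
= 2.969 g/mL

2.969 g/mL


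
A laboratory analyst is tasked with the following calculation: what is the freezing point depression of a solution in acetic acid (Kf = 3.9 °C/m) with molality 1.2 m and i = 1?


ΔTf = Kf × m × i
= 3.9 × 1.2 × 1
= 4.68 °C

4.68 °C


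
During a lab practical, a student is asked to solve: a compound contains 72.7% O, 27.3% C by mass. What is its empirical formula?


Assume 100 g sample. Moles of each element:
  O: 72.7/16.0 = 4.544 mol
  C: 27.3/12.01 = 2.273 mol
Divide by smallest (2.273):
  O: 4.544/2.273 = 2.0
  C: 2.273/2.273 = 1.0
Empirical formula: CO2

CO2


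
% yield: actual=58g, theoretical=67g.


% yield = actual/theoretical × 100
= 58/67 × 100
= 86.57%

86.57%


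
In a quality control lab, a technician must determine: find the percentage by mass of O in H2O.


M(H2O) = 2×1.008 + 1×16.0 = 18.016 g/mol
Mass of O = 1 × 16.0 = 16.00 g/mol
% O = 16.00/18.016 × 100 = 88.81%

88.81%


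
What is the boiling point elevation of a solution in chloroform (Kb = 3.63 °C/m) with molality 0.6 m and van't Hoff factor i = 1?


ΔTb = Kb × m × i
= 3.63 × 0.6 × 1
= 2.178 °C

2.178 °C


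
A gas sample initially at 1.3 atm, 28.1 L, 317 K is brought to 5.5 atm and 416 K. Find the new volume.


P1V1/T1 = P2V2/T2
V2 = P1V1T2/(T1P2)
= 1.3×28.1×416/(317×5.5)
= 8.716 L

8.716 L


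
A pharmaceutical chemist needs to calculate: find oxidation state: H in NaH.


H with a metal (hydride): -1
Oxidation number: -1

-1


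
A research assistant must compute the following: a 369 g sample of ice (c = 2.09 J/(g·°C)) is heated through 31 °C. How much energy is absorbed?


q = mcΔT = 369 × 2.09 × 31
= 23907.51 J

23907.51 J


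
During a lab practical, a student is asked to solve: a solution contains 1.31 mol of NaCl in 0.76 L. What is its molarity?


M = n/V = 1.31/0.76 = 1.724 mol/L

1.724 M


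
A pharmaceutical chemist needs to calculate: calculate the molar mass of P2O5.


M(P2O5) = 2×30.97 + 5×16.0
= 61.94 + 80.0
= 141.94 g/mol

141.94 g/mol


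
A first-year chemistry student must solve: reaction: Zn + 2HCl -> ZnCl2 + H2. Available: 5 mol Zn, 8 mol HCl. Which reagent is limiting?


Mole ratio available / coefficient:
  Zn: 5/1 = 5.000
  HCl: 8/2 = 4.000
Smaller ratio is limiting.

HCl


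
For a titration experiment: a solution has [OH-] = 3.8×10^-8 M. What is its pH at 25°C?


pOH = -log10([OH-]) = -log10(3.8×10^-8)
= 8 - log10(3.8) = 7.42
pH = 14 - pOH = 14 - 7.42 = 6.58

6.58


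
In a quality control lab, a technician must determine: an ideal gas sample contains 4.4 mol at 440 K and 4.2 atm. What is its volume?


PV = nRT  (R = 0.08206 L·atm/(mol·K))
V = nRT/P = 4.4×0.08206×440/4.2
= 37.826 L

37.826 L


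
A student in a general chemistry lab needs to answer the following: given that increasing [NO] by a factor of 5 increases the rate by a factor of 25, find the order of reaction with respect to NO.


rate ∝ [NO]^n
5^n = 25 → n = 2
Order in NO: 2

2


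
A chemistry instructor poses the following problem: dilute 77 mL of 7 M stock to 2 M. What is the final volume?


C1V1 = C2V2
7 × 77 = 2 × V2
V2 = 539/2 = 269.5 mL

269.5 mL


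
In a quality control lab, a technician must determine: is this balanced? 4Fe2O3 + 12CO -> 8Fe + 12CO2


Equation: 4Fe2O3 + 12CO -> 8Fe + 12CO2
Check atoms: C: 12=12, Fe: 8=8, O: 24=24
Balanced

Yes, balanced


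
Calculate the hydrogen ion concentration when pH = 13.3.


[H+] = 10^(-pH) = 10^(-13.3)
= 5.01×10^-14 M

5.01×10^-14 M


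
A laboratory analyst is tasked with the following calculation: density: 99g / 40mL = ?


ρ = mass/volume
= 99/40
= 2.475 g/mL

2.475 g/mL


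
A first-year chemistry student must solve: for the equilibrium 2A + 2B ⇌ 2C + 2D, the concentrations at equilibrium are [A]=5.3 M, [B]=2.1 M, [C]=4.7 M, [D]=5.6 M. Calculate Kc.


Kc = [C]^2[D]^2/([A]^2[B]^2)
= (4.7^2 × 5.6^2)/(5.3^2 × 2.1^2)
= 692.7424/123.8769
= 5.592

5.592


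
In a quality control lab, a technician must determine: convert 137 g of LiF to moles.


M(LiF) = 25.94 g/mol
n = mass/M = 137/25.94 = 5.2814 mol

5.2814 mol


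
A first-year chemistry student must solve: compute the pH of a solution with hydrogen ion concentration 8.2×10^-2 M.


pH = -log10([H+]) = -log10(8.2×10^-2)
= 2 - log10(8.2)
= 2 - 0.91
= 1.09

1.09


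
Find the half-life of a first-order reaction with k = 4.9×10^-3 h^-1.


t½ = ln2/k = 0.693147/(4.9×10^-3 h^-1)
= 141.5 h

141.5 h


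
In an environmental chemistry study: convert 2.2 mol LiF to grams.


M(LiF) = 25.94 g/mol
mass = n × M = 2.2 × 25.94 = 57.07 g

57.07 g


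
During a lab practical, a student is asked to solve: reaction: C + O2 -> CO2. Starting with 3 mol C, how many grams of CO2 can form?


Mole ratio CO2:C = 1:1
n(CO2) = 3 × 1/1 = 3.000 mol
mass = 3.000 × 44.01 = 132.03 g

132.03 g


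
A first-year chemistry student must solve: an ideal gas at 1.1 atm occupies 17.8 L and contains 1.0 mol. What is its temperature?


PV = nRT  (R = 0.08206 L·atm/(mol·K))
T = PV/(nR) = 1.1×17.8/(1.0×0.08206)
= 19.58/0.082060
= 238.61 K

238.61 K


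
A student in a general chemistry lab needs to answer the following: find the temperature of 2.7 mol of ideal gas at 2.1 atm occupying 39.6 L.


PV = nRT  (R = 0.08206 L·atm/(mol·K))
T = PV/(nR) = 2.1×39.6/(2.7×0.08206)
= 83.16/0.221562
= 375.34 K

375.34 K


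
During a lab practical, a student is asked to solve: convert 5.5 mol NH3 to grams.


M(NH3) = 17.03 g/mol
mass = n × M = 5.5 × 17.03 = 93.67 g

93.67 g


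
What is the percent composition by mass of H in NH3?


M(NH3) = 1×14.01 + 3×1.008 = 17.034 g/mol
Mass of H = 3 × 1.008 = 3.024 g/mol
% H = 3.024/17.034 × 100 = 17.75%

17.75%


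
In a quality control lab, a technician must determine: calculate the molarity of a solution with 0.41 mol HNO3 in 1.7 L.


M = n/V = 0.41/1.7 = 0.241 mol/L

0.241 M


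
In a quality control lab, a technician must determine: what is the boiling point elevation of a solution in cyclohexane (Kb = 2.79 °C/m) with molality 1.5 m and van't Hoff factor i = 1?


ΔTb = Kb × m × i
= 2.79 × 1.5 × 1
= 4.185 °C

4.185 °C


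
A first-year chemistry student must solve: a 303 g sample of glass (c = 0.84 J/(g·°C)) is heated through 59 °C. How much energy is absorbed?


q = mcΔT = 303 × 0.84 × 59
= 15016.68 J

15016.68 J


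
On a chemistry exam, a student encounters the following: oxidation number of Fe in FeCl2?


x + 2(-1) = 0, so x = +2
Oxidation number: +2

+2


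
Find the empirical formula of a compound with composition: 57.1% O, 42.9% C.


Assume 100 g sample. Moles of each element:
  O: 57.1/16.0 = 3.569 mol
  C: 42.9/12.01 = 3.572 mol
Divide by smallest (3.569):
  O: 3.569/3.569 = 1.0
  C: 3.572/3.569 = 1.0
Empirical formula: CO

CO


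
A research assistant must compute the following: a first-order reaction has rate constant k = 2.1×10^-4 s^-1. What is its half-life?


t½ = ln2/k = 0.693147/(2.1×10^-4 s^-1)
= 3301 s

3301 s


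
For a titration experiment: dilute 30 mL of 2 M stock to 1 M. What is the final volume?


C1V1 = C2V2
2 × 30 = 1 × V2
V2 = 60/1 = 60.0 mL

60.0 mL


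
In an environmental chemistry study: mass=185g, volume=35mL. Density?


ρ = mass/volume
= 185/35
= 5.286 g/mL

5.286 g/mL


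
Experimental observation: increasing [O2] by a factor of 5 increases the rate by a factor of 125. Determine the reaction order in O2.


rate ∝ [O2]^n
5^n = 125 → n = 3
Order in O2: 3

3


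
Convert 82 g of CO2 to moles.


M(CO2) = 44.01 g/mol
n = mass/M = 82/44.01 = 1.8632 mol

1.8632 mol


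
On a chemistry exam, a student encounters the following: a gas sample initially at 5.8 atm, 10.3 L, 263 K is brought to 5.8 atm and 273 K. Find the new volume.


P1V1/T1 = P2V2/T2
V2 = P1V1T2/(T1P2)
= 5.8×10.3×273/(263×5.8)
= 10.692 L

10.692 L


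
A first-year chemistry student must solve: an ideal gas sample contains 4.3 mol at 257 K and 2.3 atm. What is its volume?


PV = nRT  (R = 0.08206 L·atm/(mol·K))
V = nRT/P = 4.3×0.08206×257/2.3
= 39.428 L

39.428 L


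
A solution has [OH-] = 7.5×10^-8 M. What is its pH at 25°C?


pOH = -log10([OH-]) = -log10(7.5×10^-8)
= 8 - log10(7.5) = 7.12
pH = 14 - pOH = 14 - 7.12 = 6.88

6.88


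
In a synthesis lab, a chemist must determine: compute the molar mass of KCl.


M(KCl) = 1×39.1 + 1×35.45
= 39.1 + 35.45
= 74.55 g/mol

74.55 g/mol


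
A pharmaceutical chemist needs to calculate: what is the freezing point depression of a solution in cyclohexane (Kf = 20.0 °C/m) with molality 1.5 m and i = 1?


ΔTf = Kf × m × i
= 20.0 × 1.5 × 1
= 30.0 °C

30.0 °C


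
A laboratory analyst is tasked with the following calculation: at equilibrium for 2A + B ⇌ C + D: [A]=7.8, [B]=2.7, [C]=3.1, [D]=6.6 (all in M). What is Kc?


Kc = [C][D]/([A]^2[B])
= (3.1^1 × 6.6^1)/(7.8^2 × 2.7^1)
= 20.46/164.268
= 0.1246

0.1246


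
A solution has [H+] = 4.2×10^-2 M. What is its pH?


pH = -log10([H+]) = -log10(4.2×10^-2)
= 2 - log10(4.2)
= 2 - 0.62
= 1.38

1.38


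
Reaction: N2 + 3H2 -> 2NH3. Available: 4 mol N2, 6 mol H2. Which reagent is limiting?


Mole ratio available / coefficient:
  N2: 4/1 = 4.000
  H2: 6/3 = 2.000
Smaller ratio is limiting.

H2


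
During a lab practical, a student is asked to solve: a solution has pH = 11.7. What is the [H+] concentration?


[H+] = 10^(-pH) = 10^(-11.7)
= 2.0×10^-12 M

2.0×10^-12 M


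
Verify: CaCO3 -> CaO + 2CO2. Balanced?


Equation: CaCO3 -> CaO + 2CO2
Check atoms: C: 1≠2, Ca: 1=1, O: 3≠5
Not balanced

No, not balanced


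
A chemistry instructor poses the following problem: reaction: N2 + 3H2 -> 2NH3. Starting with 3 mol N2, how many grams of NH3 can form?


Mole ratio NH3:N2 = 2:1
n(NH3) = 3 × 2/1 = 6.000 mol
mass = 6.000 × 17.03 = 102.18 g

102.18 g


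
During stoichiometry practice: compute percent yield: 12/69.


% yield = actual/theoretical × 100
= 12/69 × 100
= 17.39%

17.39%


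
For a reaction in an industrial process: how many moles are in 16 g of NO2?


M(NO2) = 46.01 g/mol
n = mass/M = 16/46.01 = 0.3478 mol

0.3478 mol


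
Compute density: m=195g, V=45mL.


ρ = mass/volume
= 195/45
= 4.333 g/mL

4.333 g/mL


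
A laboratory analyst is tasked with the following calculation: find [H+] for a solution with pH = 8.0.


[H+] = 10^(-pH) = 10^(-8.0)
= 1.0×10^-8 M

1.0×10^-8 M


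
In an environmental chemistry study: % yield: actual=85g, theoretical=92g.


% yield = actual/theoretical × 100
= 85/92 × 100
= 92.39%

92.39%


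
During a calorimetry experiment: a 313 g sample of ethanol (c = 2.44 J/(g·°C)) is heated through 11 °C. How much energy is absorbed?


q = mcΔT = 313 × 2.44 × 11
= 8400.92 J

8400.92 J


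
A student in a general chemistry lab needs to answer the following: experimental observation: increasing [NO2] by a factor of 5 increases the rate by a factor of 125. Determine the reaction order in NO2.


rate ∝ [NO2]^n
5^n = 125 → n = 3
Order in NO2: 3

3


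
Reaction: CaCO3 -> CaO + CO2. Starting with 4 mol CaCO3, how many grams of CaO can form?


Mole ratio CaO:CaCO3 = 1:1
n(CaO) = 4 × 1/1 = 4.000 mol
mass = 4.000 × 56.08 = 224.32 g

224.32 g


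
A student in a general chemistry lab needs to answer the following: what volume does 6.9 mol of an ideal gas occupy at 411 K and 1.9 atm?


PV = nRT  (R = 0.08206 L·atm/(mol·K))
V = nRT/P = 6.9×0.08206×411/1.9
= 122.481 L

122.481 L


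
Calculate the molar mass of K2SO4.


M(K2SO4) = 2×39.1 + 1×32.07 + 4×16.0
= 78.2 + 32.07 + 64.0
= 174.27 g/mol

174.27 g/mol


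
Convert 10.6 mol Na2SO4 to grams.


M(Na2SO4) = 142.05 g/mol
mass = n × M = 10.6 × 142.05 = 1505.73 g

1505.73 g


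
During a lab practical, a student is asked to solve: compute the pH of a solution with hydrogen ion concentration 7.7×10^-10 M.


pH = -log10([H+]) = -log10(7.7×10^-10)
= 10 - log10(7.7)
= 10 - 0.89
= 9.11

9.11


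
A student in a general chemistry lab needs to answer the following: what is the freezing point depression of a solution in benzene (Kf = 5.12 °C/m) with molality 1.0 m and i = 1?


ΔTf = Kf × m × i
= 5.12 × 1.0 × 1
= 5.12 °C

5.12 °C


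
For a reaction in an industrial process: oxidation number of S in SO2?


x + 2(-2) = 0, so x = +4
Oxidation number: +4

+4


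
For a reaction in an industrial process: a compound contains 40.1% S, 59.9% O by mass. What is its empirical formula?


Assume 100 g sample. Moles of each element:
  S: 40.1/32.07 = 1.25 mol
  O: 59.9/16.0 = 3.744 mol
Divide by smallest (1.25):
  S: 1.25/1.25 = 1.0
  O: 3.744/1.25 = 3.0
Empirical formula: SO3

SO3


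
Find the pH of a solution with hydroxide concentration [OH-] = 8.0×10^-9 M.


pOH = -log10([OH-]) = -log10(8.0×10^-9)
= 9 - log10(8.0) = 8.1
pH = 14 - pOH = 14 - 8.1 = 5.9

5.9


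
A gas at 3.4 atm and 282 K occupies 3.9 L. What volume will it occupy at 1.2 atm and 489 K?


P1V1/T1 = P2V2/T2
V2 = P1V1T2/(T1P2)
= 3.4×3.9×489/(282×1.2)
= 19.161 L

19.161 L


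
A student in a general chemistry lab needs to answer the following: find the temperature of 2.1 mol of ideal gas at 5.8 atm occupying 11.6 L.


PV = nRT  (R = 0.08206 L·atm/(mol·K))
T = PV/(nR) = 5.8×11.6/(2.1×0.08206)
= 67.28/0.172326
= 390.42 K

390.42 K


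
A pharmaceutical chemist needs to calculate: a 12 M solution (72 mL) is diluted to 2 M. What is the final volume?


C1V1 = C2V2
12 × 72 = 2 × V2
V2 = 864/2 = 432.0 mL

432.0 mL


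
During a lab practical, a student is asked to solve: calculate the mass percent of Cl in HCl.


M(HCl) = 1×1.008 + 1×35.45 = 36.458 g/mol
Mass of Cl = 1 × 35.45 = 35.45 g/mol
% Cl = 35.45/36.458 × 100 = 97.24%

97.24%


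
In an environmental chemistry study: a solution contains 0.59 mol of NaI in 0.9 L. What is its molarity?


M = n/V = 0.59/0.9 = 0.656 mol/L

0.656 M


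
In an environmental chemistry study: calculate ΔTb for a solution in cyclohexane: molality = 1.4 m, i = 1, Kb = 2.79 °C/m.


ΔTb = Kb × m × i
= 2.79 × 1.4 × 1
= 3.906 °C

3.906 °C


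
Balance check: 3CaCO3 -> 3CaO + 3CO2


Equation: 3CaCO3 -> 3CaO + 3CO2
Check atoms: C: 3=3, Ca: 3=3, O: 9=9
Balanced

Yes, balanced


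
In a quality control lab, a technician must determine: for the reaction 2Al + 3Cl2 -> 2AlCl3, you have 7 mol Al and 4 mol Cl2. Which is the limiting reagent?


Mole ratio available / coefficient:
  Al: 7/2 = 3.500
  Cl2: 4/3 = 1.333
Smaller ratio is limiting.

Cl2


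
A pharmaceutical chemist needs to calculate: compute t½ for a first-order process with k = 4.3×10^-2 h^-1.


t½ = ln2/k = 0.693147/(4.3×10^-2 h^-1)
= 16.12 h

16.12 h


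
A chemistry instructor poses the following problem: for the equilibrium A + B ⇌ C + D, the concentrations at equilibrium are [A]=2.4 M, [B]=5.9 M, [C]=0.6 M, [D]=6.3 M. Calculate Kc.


Kc = [C][D]/([A][B])
= (0.6^1 × 6.3^1)/(2.4^1 × 5.9^1)
= 3.78/14.16
= 0.2669

0.2669


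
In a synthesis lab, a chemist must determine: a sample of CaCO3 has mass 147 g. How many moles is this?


M(CaCO3) = 100.09 g/mol
n = mass/M = 147/100.09 = 1.4687 mol

1.4687 mol


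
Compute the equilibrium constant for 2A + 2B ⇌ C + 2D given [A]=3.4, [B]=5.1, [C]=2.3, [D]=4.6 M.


Kc = [C][D]^2/([A]^2[B]^2)
= (2.3^1 × 4.6^2)/(3.4^2 × 5.1^2)
= 48.668/300.6756
= 0.1619

0.1619


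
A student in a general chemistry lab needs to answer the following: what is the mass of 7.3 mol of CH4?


M(CH4) = 16.04 g/mol
mass = n × M = 7.3 × 16.04 = 117.09 g

117.09 g


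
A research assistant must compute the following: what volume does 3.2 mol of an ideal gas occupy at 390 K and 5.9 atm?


PV = nRT  (R = 0.08206 L·atm/(mol·K))
V = nRT/P = 3.2×0.08206×390/5.9
= 17.358 L

17.358 L


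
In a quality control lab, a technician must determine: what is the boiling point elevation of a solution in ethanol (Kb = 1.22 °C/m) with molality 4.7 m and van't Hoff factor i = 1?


ΔTb = Kb × m × i
= 1.22 × 4.7 × 1
= 5.734 °C

5.734 °C


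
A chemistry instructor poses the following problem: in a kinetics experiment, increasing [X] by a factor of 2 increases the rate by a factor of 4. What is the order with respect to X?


rate ∝ [X]^n
2^n = 4 → n = 2
Order in X: 2

2


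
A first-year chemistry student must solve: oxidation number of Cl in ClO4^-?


x + 4(-2) = -1, so x = +7
Oxidation number: +7

+7


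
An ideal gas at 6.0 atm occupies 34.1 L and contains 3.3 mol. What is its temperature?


PV = nRT  (R = 0.08206 L·atm/(mol·K))
T = PV/(nR) = 6.0×34.1/(3.3×0.08206)
= 204.60/0.270798
= 755.54 K

755.54 K


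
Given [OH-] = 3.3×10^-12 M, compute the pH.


pOH = -log10([OH-]) = -log10(3.3×10^-12)
= 12 - log10(3.3) = 11.48
pH = 14 - pOH = 14 - 11.48 = 2.52

2.52


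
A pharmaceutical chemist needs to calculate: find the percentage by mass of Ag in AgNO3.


M(AgNO3) = 1×107.87 + 1×14.01 + 3×16.0 = 169.88 g/mol
Mass of Ag = 1 × 107.87 = 107.87 g/mol
% Ag = 107.87/169.88 × 100 = 63.50%

63.50%


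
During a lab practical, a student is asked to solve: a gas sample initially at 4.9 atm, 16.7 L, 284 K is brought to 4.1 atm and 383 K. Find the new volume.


P1V1/T1 = P2V2/T2
V2 = P1V1T2/(T1P2)
= 4.9×16.7×383/(284×4.1)
= 26.916 L

26.916 L


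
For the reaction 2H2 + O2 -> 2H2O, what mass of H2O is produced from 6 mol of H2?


Mole ratio H2O:H2 = 2:2
n(H2O) = 6 × 2/2 = 6.000 mol
mass = 6.000 × 18.02 = 108.12 g

108.12 g


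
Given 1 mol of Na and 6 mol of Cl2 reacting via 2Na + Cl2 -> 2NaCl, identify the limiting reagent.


Mole ratio available / coefficient:
  Na: 1/2 = 0.500
  Cl2: 6/1 = 6.000
Smaller ratio is limiting.

Na


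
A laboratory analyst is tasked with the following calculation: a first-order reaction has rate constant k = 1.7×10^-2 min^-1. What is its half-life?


t½ = ln2/k = 0.693147/(1.7×10^-2 min^-1)
= 40.77 min

40.77 min


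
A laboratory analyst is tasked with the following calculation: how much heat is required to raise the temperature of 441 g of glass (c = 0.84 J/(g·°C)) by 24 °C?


q = mcΔT = 441 × 0.84 × 24
= 8890.56 J

8890.56 J


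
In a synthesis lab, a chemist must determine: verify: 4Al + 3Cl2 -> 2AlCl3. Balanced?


Equation: 4Al + 3Cl2 -> 2AlCl3
Check atoms: Al: 4≠2, Cl: 6=6
Not balanced

No, not balanced


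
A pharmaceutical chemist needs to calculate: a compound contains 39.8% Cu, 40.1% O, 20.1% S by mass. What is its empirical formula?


Assume 100 g sample. Moles of each element:
  Cu: 39.8/63.55 = 0.626 mol
  O: 40.1/16.0 = 2.506 mol
  S: 20.1/32.07 = 0.627 mol
Divide by smallest (0.626):
  Cu: 0.626/0.626 = 1.0
  O: 2.506/0.626 = 4.0
  S: 0.627/0.626 = 1.0
Empirical formula: CuSO4

CuSO4


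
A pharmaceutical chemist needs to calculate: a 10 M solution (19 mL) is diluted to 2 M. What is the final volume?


C1V1 = C2V2
10 × 19 = 2 × V2
V2 = 190/2 = 95.0 mL

95.0 mL


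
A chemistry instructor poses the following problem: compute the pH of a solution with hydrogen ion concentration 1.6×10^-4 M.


pH = -log10([H+]) = -log10(1.6×10^-4)
= 4 - log10(1.6)
= 4 - 0.2
= 3.8

3.8
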